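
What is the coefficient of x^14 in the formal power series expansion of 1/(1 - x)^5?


The expansion 1/(1 - x)^r = sum_{k>=0} C(k + r - 1, r - 1) x^k follows from the multiset / negative-binomial theorem (or from repeated differentiation of the geometric series).
For r = 5 and k = 14:
C(18, 4) = 6402373705728000 / (24 * 87178291200) = 3060.

3060


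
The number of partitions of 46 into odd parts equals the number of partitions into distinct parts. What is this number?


Computing partitions of 46 into odd parts (1, 3, 5, ...):
Using the generating function prod_{k>=0} 1/(1-x^(2k+1)),
the count is 2304

2304


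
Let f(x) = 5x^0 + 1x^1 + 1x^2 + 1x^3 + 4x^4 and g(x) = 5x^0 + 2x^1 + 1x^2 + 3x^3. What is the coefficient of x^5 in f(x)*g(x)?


Cauchy product at x^5:
1*3 + 1*1 + 4*2
= 12

12


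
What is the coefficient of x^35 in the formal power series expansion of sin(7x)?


The Maclaurin series is sin(t) = sum_{k>=0} (-1)^k t^(2k+1) / (2k+1)!, so substituting t = 7x, only odd powers of x are nonzero, with coefficient of x^(2k+1) equal to (-1)^k 7^(2k+1) / (2k+1)!.
Write 35 = 2*17 + 1, giving the coefficient (-1)^17 * 7^35 / 35! = -378818692265664781682717625943/10333147966386144929666651337523200000000 = -22539340290692258087863249/614812159599342234168301977600000000.

-22539340290692258087863249/614812159599342234168301977600000000


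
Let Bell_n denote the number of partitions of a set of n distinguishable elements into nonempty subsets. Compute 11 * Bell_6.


Bell_6 can be computed from the Bell triangle or from Dobinski's identity Bell_n = (1/e) * sum_{k>=0} k^n / k!.
Computing Bell_6 = 203.
Then 11 * 203 = 2233.

2233


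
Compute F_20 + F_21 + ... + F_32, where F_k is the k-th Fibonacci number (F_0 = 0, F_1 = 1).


Use the identity sum_{k=0}^{N} F_k = F_{N+2} - 1 (which follows from F_{k+2} - F_{k+1} = F_k). Then
sum_{k=20}^{32} F_k = (F_{34} - 1) - (F_{21} - 1) = F_{34} - F_{21}.
Computing: F_{34} = 5702887, F_{21} = 10946, so
Sum = 5702887 - 10946 = 5691941.

5691941


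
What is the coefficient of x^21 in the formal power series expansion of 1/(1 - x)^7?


The negative binomial / multiset identity is
1/(1 - x)^r = sum_{k>=0} C(k + r - 1, r - 1) x^k.
Here r = 7 and k = 21, so the coefficient is
C(21 + 6, 6) = C(27, 6)
= 296010

296010


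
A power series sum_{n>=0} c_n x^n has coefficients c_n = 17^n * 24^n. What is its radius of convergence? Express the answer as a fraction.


By the root test (Cauchy-Hadamard), the radius is R = 1 / limsup_n |c_n|^(1/n).
Here |c_n|^(1/n) = (17^n * 24^n)^(1/n) = 17 * 24 = 408 for all n.
So R = 1/408 = 1/408.

1/408


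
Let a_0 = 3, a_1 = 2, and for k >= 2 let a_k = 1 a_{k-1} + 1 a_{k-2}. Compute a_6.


Iterating the recurrence forward:
a_0 = 3
a_1 = 2
a_2 = 1*2 + 1*3 = 5
a_3 = 1*5 + 1*2 = 7
a_4 = 1*7 + 1*5 = 12
a_5 = 1*12 + 1*7 = 19
a_6 = 1*19 + 1*12 = 31
So a_6 = 31.

31


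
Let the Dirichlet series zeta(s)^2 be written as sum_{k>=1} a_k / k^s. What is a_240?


The Dirichlet convolution of the constant function 1 with itself gives (1 * 1)(k) = sum_{d | k} 1 = d(k), the number of positive divisors of k.
Since zeta(s) = sum_{k>=1} 1/k^s, we have zeta(s)^2 = sum_{k>=1} d(k)/k^s, so a_k = d(k).
For k = 240: the divisors are 1, 2, 3, 4, 5, 6, 8, 10, 12, 15, 16, 20, 24, 30, 40, 48, 60, 80, 120, 240.
Count = 20.

20


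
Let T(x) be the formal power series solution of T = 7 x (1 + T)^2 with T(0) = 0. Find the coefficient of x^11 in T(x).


Apply the Lagrange inversion formula: if T = 7 x * phi(T) with phi(t) = (1 + t)^2, then [x^n] T = 7^n * (1/n) [t^(n-1)] phi(t)^n = 7^n * (1/n) [t^(n-1)] (1 + t)^(2n) = 7^n * (1/n) C(2n, n-1).
Using the identity C(2n, n-1) = C(2n, n) * n / (n+1), the unscaled factor equals C(2n, n) / (n+1) = C_n, the n-th Catalan number.
For n = 11: C_11 = C(22, 11) / 12 = 705432/12 = 58786.
With the 7^11 = 1977326743 factor, the coefficient is 1977326743 * 58786 = 116239129913998.

116239129913998


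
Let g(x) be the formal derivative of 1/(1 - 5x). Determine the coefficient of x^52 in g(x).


Differentiate termwise: d/dx sum_{k>=0} 5^k x^k = sum_{k>=1} k 5^k x^(k-1) = sum_{j>=0} (j+1) 5^(j+1) x^j.
Equivalently, d/dx [1/(1 - 5x)] = 5/(1 - 5x)^2.
For j = 52: 53 * 5^53 = 53 * 11102230246251565404236316680908203125 = 588418203051332966424524784088134765625.

588418203051332966424524784088134765625


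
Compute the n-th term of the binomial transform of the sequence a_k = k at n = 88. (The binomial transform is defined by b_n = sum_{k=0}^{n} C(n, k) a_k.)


With a_k = k, b_n = sum_{k=0}^{n} C(n, k) k. Using k * C(n, k) = n * C(n-1, k-1) gives b_n = n * sum_{k>=1} C(n-1, k-1) = n * 2^(n-1).
For n = 88: 88 * 2^87 = 88 * 154742504910672534362390528 = 13617340432139183023890366464.

13617340432139183023890366464


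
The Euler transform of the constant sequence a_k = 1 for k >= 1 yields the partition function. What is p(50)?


The Euler transform converts the sequence a_k = 1 into the number of integer partitions.
Using the recurrence or dynamic programming:
p(50) = 204226

204226


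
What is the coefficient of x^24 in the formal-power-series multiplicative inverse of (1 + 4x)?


The inverse is 1/(1 + 4x). Apply the geometric identity 1/(1 - y) = sum_{k>=0} y^k with y = -4x:
1/(1 + 4x) = sum_{k>=0} (-4)^k x^k.
So the coefficient of x^24 is (-4)^24 = 281474976710656.

281474976710656


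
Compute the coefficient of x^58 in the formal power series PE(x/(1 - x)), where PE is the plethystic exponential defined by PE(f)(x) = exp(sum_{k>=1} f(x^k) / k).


For f(x) = x/(1 - x) we have
sum_{k>=1} f(x^k) / k = sum_{k>=1} (1/k) * x^k / (1 - x^k) = sum_{k, m >= 1} x^(k m) / k,
which after exponentiating simplifies to
PE(x/(1 - x)) = prod_{k>=1} 1 / (1 - x^k).
This is the generating function for the partition function p(n), so the coefficient of x^58 is p(58).
Computing p(58) by dynamic programming over parts 1, 2, ..., 58: p(58) = 715220.

715220


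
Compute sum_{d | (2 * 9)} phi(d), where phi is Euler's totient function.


First, 2 * 9 = 18. One classical identity is sum_{d | n} phi(d) = n (each k in [1, n] has a unique gcd with n, and among the k's with gcd(k, n) = n/d there are phi(d) of them). So the sum equals 18. We also verify directly:
Divisors of 18: 1, 2, 3, 6, 9, 18.
phi values: 1, 1, 2, 2, 6, 6.
Sum = 18.

18


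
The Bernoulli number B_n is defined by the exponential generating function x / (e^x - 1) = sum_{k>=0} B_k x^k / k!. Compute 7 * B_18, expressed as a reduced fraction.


Bernoulli numbers can also be computed recursively via B_0 = 1 and sum_{j=0}^{m} C(m+1, j) B_j = 0 for m >= 1. Odd-index Bernoulli numbers vanish for k >= 3.
Computing B_18 = 43867/798, so 7 * B_18 = 7 * 43867/798 = 43867/114.

43867/114


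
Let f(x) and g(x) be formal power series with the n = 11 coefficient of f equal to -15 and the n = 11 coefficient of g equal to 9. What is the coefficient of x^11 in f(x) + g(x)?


Addition of formal power series is termwise.
The coefficient of x^11 in f + g = -15 + 9
= -6

-6


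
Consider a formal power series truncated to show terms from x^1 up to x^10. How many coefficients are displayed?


From x^1 to x^10 inclusive, the count is 10 - 1 + 1 = 10.

10


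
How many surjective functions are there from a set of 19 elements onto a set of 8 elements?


By inclusion-exclusion on which target elements are missed, the number of surjections from an n-set onto a k-set is
surj(n, k) = sum_{j=0}^{k} (-1)^j C(k, j) (k - j)^n.
Equivalently surj(n, k) = k! * S(n, k), where S(n, k) is the Stirling number of the second kind.
For n = 19, k = 8:
S(19, 8) = 1709751003480, so
surj = 8! * 1709751003480 = 40320 * 1709751003480 = 68937160460313600.

68937160460313600


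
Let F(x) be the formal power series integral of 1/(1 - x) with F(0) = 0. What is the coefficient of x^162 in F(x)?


1/(1 - x) = sum_{k>=0} x^k. Integrating termwise and using F(0) = 0 gives
F(x) = sum_{k>=0} x^(k+1) / (k+1) = sum_{m>=1} x^m / m = -ln(1 - x).
So the coefficient of x^162 is 1/162 = 1/162.

1/162


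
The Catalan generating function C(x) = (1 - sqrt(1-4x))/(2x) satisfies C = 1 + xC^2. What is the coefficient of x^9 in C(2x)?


Substituting x -> 2x scales the n-th coefficient by 2^n, so [x^9] C(2x) = 2^9 * C_9.
C_9 = C(2*9, 9)/(10) = 48620/10 = 4862.
So 2^9 * 4862 = 512 * 4862 = 2489344.

2489344


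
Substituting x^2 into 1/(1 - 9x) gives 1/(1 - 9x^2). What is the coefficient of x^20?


The coefficient of x^(2m) in 1/(1 - 9x^2) is 9^m.
With n = 20 = 2*10, the coefficient is 9^10 = 3486784401.

3486784401


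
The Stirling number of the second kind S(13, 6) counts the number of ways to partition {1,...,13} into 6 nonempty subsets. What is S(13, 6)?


Using the explicit formula S(n,k) = (1/k!) sum_{j=0}^{k} (-1)^(k-j) C(k,j) j^n:
S(13, 6) = 9321312
Equivalently, S(n,k) is n! times the coefficient of x^n in the EGF (e^x - 1)^k / k!.

9321312


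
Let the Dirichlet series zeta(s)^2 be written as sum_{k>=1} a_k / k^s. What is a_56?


The Dirichlet convolution of the constant function 1 with itself gives (1 * 1)(k) = sum_{d | k} 1 = d(k), the number of positive divisors of k.
Since zeta(s) = sum_{k>=1} 1/k^s, we have zeta(s)^2 = sum_{k>=1} d(k)/k^s, so a_k = d(k).
For k = 56: the divisors are 1, 2, 4, 7, 8, 14, 28, 56.
Count = 8.

8


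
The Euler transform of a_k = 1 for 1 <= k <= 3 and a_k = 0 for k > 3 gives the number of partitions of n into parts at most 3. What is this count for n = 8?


Partitions of 8 into parts at most 3:
Using generating function (1-x)^(-1)(1-x^2)^(-1)(1-x^3)^(-1),
the coefficient of x^8 = 10

10


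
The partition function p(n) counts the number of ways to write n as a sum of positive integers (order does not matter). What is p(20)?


Using the generating function prod_{k>=1} 1/(1-x^k), we compute p(20).
By dynamic programming over parts 1 through 20:
p(20) = 627

627


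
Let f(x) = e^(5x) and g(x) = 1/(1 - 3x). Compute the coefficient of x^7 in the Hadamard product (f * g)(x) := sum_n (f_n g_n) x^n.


Expanding: f_k = 5^k/k! (from e^(5x)) and g_k = 3^k (from 1/(1 - 3x)). So the Hadamard coefficient (f * g)_k = 5^k 3^k / k! = (15)^k / k!.
For k = 7: 15^7/7! = 170859375/5040 = 3796875/112.

3796875/112


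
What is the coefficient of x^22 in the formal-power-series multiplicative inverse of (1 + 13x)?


The inverse is 1/(1 + 13x). Apply the geometric identity 1/(1 - y) = sum_{k>=0} y^k with y = -13x:
1/(1 + 13x) = sum_{k>=0} (-13)^k x^k.
So the coefficient of x^22 is (-13)^22 = 3211838877954855105157369.

3211838877954855105157369


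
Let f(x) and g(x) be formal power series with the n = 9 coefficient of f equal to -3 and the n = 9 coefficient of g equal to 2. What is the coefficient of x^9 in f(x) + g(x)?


Addition of formal power series is termwise.
The coefficient of x^9 in f + g = -3 + 2
= -1

-1


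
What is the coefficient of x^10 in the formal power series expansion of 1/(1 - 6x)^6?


The general identity 1/(1 - c x)^r = sum_{k>=0} c^k C(k + r - 1, r - 1) x^k follows by substituting y = c x into 1/(1 - y)^r = sum_{k>=0} C(k + r - 1, r - 1) y^k.
For c = 6, r = 6, k = 10:
6^10 * C(15, 5) = 60466176 * 3003 = 181579926528.

181579926528


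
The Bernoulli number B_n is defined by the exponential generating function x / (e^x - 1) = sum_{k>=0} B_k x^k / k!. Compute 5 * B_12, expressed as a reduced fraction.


Bernoulli numbers can also be computed recursively via B_0 = 1 and sum_{j=0}^{m} C(m+1, j) B_j = 0 for m >= 1. Odd-index Bernoulli numbers vanish for k >= 3.
Computing B_12 = -691/2730, so 5 * B_12 = 5 * -691/2730 = -691/546.

-691/546


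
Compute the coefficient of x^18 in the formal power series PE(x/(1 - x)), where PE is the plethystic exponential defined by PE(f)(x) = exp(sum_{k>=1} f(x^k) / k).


For f(x) = x/(1 - x) we have
sum_{k>=1} f(x^k) / k = sum_{k>=1} (1/k) * x^k / (1 - x^k) = sum_{k, m >= 1} x^(k m) / k,
which after exponentiating simplifies to
PE(x/(1 - x)) = prod_{k>=1} 1 / (1 - x^k).
This is the generating function for the partition function p(n), so the coefficient of x^18 is p(18).
Computing p(18) by dynamic programming over parts 1, 2, ..., 18: p(18) = 385.

385


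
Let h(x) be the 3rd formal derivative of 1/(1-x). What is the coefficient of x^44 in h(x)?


Differentiating 3 times: d^3/dx^3 [1/(1-x)] = 3!/(1-x)^4.
The expansion 1/(1-x)^4 = sum_{k>=0} C(k+3, 3) x^k, so the coefficient of x^n in 3!/(1-x)^4 is 3! * C(n+3, 3).
For n = 44: 6 * C(47, 3) = 6 * 16215 = 97290

97290


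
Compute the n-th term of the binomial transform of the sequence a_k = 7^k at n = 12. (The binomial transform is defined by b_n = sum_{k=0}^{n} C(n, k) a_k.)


With a_k = 7^k, b_n = sum_{k=0}^{n} C(n, k) 7^k = (1 + 7)^n by the binomial theorem.
For n = 12: (1 + 7)^12 = 8^12 = 68719476736.

68719476736


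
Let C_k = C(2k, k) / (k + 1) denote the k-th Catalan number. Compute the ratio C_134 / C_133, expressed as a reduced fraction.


Using C_k = (2k)! / (k! (k+1)!), the ratio C_{k+1}/C_k simplifies to
C_{k+1}/C_k = [(2k+2)! / ((k+1)! (k+2)!)] * [k! (k+1)! / (2k)!]
 = (2k+2)(2k+1) / ((k+1)(k+2)) = 2(2k+1) / (k+2).
For k = 133: 2(2*133 + 1) / (133 + 2) = 534/135 = 178/45.

178/45


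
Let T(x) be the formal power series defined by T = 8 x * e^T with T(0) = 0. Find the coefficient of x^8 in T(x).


Apply the Lagrange inversion formula: if T = 8 x * phi(T) with phi(t) = e^t, then
[x^n] T = 8^n * (1/n) [t^(n-1)] phi(t)^n = 8^n * (1/n) [t^(n-1)] e^(n t) = 8^n * (1/n) * n^(n-1) / (n-1)! = 8^n * n^(n-1) / n!.
When c = 1 this is the Cayley count of rooted labeled trees on n vertices, divided by n!.
For n = 8: 8^8 * 8^7 / 8! = 16777216 * 2097152/40320 = 274877906944/315.

274877906944/315


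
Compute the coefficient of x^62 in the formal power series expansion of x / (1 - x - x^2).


Let f(x) = sum_{k>=0} a_k x^k. Multiplying f(x) * (1 - x - x^2) = x and matching coefficients gives a_0 = 0, a_1 = 1, and a_k = a_{k-1} + a_{k-2} for k >= 2. These are the Fibonacci numbers F_k.
Iterating from F_0 = 0, F_1 = 1:
F_0=0, F_1=1, F_2=1, F_3=2, F_4=3, F_5=5, F_6=8, F_7=13, F_8=21, F_9=34, ...
F_62 = 4052739537881.

4052739537881


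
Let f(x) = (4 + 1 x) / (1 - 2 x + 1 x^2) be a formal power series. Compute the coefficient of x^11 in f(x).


Write f(x) = sum_{k>=0} a_k x^k. Multiplying both sides by 1 - 2 x + 1 x^2 gives
(1 - 2 x + 1 x^2) sum_{k>=0} a_k x^k = 4 + 1 x.
Matching coefficients:
 x^0: a_0 = 4
 x^1: a_1 - 2 a_0 = 1  =>  a_1 = 2*4 + 1 = 9
 x^k (k >= 2): a_k = 2 a_{k-1} - 1 a_{k-2}.
Iterating: a_2 = 14, a_3 = 19, a_4 = 24, a_5 = 29, a_6 = 34, a_7 = 39, a_8 = 44, a_9 = 49, a_10 = 54, a_11 = 59.
So the coefficient of x^11 is 59.

59


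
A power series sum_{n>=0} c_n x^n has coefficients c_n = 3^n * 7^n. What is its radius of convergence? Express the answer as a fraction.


By the root test (Cauchy-Hadamard), the radius is R = 1 / limsup_n |c_n|^(1/n).
Here |c_n|^(1/n) = (3^n * 7^n)^(1/n) = 3 * 7 = 21 for all n.
So R = 1/21 = 1/21.

1/21


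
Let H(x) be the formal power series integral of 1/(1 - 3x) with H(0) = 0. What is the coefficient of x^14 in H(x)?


1/(1 - 3x) = sum_{k>=0} 3^k x^k. Integrating termwise with H(0) = 0:
H(x) = sum_{k>=0} 3^k x^(k+1) / (k+1) = sum_{m>=1} 3^(m-1) x^m / m.
For m = 14: 3^13/14 = 1594323/14 = 1594323/14.

1594323/14


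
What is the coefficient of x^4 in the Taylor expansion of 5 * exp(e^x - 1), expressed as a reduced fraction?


exp(e^x - 1) = sum_{k>=0} Bell_k x^k / k!, where Bell_k is the k-th Bell number.
So the coefficient of x^4 is 5 * Bell_4 / 4!.
Computing: Bell_4 = 15 and 4! = 24, giving
5 * 15/24 = 25/8.

25/8


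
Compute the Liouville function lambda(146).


The Liouville function is lambda(k) = (-1)^Omega(k), where Omega(k) counts the prime factors of k with multiplicity.
Factoring: 146 = 2 * 73, so Omega(146) = 2.
lambda(146) = (-1)^2 = 1.

1


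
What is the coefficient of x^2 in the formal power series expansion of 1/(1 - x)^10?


The negative binomial / multiset identity is
1/(1 - x)^r = sum_{k>=0} C(k + r - 1, r - 1) x^k.
Here r = 10 and k = 2, so the coefficient is
C(2 + 9, 9) = C(11, 9)
= 55

55


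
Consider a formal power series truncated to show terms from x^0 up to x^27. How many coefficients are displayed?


From x^0 to x^27 inclusive, the count is 27 - 0 + 1 = 28.

28


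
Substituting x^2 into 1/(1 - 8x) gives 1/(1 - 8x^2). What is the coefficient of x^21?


Since 1/(1 - 8x^2) only has even powers of x,
the coefficient of x^21 (odd) is 0.

0


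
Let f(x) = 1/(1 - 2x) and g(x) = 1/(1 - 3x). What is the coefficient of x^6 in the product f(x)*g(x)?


The coefficient of x^n in f*g is the Cauchy product: sum_{k=0}^{n} a^k * b^(n-k).
With a=2, b=3, n=6:
sum_{k=0}^{6} 2^k * 3^(6-k)
= 2059

2059


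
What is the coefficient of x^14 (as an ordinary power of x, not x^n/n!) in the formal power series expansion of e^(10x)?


The exponential series is e^y = sum_{k>=0} y^k / k!. Substituting y = 10x gives
e^(10x) = sum_{k>=0} 10^k x^k / k!.
So the coefficient of x^n is a^n/n! with a = 10, n = 14:
10^14 / 14! = 100000000000000/87178291200 = 1953125000/1702701

1953125000/1702701


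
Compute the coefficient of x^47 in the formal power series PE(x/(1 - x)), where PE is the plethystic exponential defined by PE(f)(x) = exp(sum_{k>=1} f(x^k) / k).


For f(x) = x/(1 - x) we have
sum_{k>=1} f(x^k) / k = sum_{k>=1} (1/k) * x^k / (1 - x^k) = sum_{k, m >= 1} x^(k m) / k,
which after exponentiating simplifies to
PE(x/(1 - x)) = prod_{k>=1} 1 / (1 - x^k).
This is the generating function for the partition function p(n), so the coefficient of x^47 is p(47).
Computing p(47) by dynamic programming over parts 1, 2, ..., 47: p(47) = 124754.

124754


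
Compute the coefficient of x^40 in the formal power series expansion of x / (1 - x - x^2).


Let f(x) = sum_{k>=0} a_k x^k. Multiplying f(x) * (1 - x - x^2) = x and matching coefficients gives a_0 = 0, a_1 = 1, and a_k = a_{k-1} + a_{k-2} for k >= 2. These are the Fibonacci numbers F_k.
Iterating from F_0 = 0, F_1 = 1:
F_0=0, F_1=1, F_2=1, F_3=2, F_4=3, F_5=5, F_6=8, F_7=13, F_8=21, F_9=34, ...
F_40 = 102334155.

102334155


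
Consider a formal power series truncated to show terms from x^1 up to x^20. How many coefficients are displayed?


From x^1 to x^20 inclusive, the count is 20 - 1 + 1 = 20.

20


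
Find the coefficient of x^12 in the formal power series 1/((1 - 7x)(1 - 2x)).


By partial fractions or Cauchy convolution:
The coefficient equals sum_{k=0}^{12} 7^k * 2^(12-k).
= 19377800443

19377800443


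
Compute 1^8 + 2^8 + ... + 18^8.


This power sum has a closed form given by Faulhaber's formula
sum_{k=1}^{m} k^p = (1 / (p + 1)) * sum_{j=0}^{p} C(p + 1, j) B_j m^(p + 1 - j),
but for small m direct computation is fastest:
1 + 256 + 6561 + 65536 + 390625 + 1679616 + 5764801 + 16777216 + 43046721 + 100000000 + 214358881 + 429981696 + 815730721 + 1475789056 + 2562890625 + 4294967296 + 6975757441 + 11019960576 = 27957167625.

27957167625


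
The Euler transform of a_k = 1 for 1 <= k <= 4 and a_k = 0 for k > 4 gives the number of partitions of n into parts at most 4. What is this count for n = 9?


Partitions of 9 into parts at most 4:
Using generating function (1-x)^(-1)(1-x^2)^(-1)...(1-x^4)^(-1),
the coefficient of x^9 = 18

18


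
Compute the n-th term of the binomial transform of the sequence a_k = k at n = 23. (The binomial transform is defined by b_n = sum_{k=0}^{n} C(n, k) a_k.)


With a_k = k, b_n = sum_{k=0}^{n} C(n, k) k. Using k * C(n, k) = n * C(n-1, k-1) gives b_n = n * sum_{k>=1} C(n-1, k-1) = n * 2^(n-1).
For n = 23: 23 * 2^22 = 23 * 4194304 = 96468992.

96468992


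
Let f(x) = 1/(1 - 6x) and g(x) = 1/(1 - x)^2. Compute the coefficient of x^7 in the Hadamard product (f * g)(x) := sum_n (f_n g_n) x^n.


f has coefficients f_k = 6^k. For g = 1/(1 - x)^2 the coefficient is g_k = C(k + 1, 1) = k + 1. The Hadamard coefficient is (f * g)_k = 6^k * (k + 1).
For k = 7: 6^7 * 8 = 279936 * 8 = 2239488.

2239488


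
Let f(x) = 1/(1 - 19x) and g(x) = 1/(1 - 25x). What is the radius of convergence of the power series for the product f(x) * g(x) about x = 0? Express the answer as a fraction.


The radius of 1/(1 - 19x) is 1/19 (nearest singularity at x = 1/19), and the radius of 1/(1 - 25x) is 1/25.
The product f(x)*g(x) = 1/((1 - 19x)(1 - 25x)) has singularities at both 1/19 and 1/25, so its radius of convergence is the distance to the nearest one:
min(1/19, 1/25) = 1/25.

1/25


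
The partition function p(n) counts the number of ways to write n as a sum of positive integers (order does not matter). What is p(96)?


Using the generating function prod_{k>=1} 1/(1-x^k), we compute p(96).
By dynamic programming over parts 1 through 96:
p(96) = 118114304

118114304


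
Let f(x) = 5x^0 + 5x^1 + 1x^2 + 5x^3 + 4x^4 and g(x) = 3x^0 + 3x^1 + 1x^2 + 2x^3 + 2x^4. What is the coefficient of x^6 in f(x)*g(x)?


Cauchy product at x^6:
1*2 + 5*2 + 4*1
= 16

16


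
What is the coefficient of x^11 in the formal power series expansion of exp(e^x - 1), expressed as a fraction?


exp(e^x - 1) is the exponential generating function for the Bell numbers Bell_k: exp(e^x - 1) = sum_{k>=0} Bell_k x^k / k!.
So the coefficient of x^11 in exp(e^x - 1) is Bell_11 / 11!.
Computing: Bell_11 = 678570 and 11! = 39916800, giving
678570/39916800 = 22619/1330560.

22619/1330560


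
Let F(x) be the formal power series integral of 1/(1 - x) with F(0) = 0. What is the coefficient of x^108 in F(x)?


1/(1 - x) = sum_{k>=0} x^k. Integrating termwise and using F(0) = 0 gives
F(x) = sum_{k>=0} x^(k+1) / (k+1) = sum_{m>=1} x^m / m = -ln(1 - x).
So the coefficient of x^108 is 1/108 = 1/108.

1/108


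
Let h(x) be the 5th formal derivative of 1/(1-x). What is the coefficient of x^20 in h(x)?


Differentiating 5 times: d^5/dx^5 [1/(1-x)] = 5!/(1-x)^6.
The expansion 1/(1-x)^6 = sum_{k>=0} C(k+5, 5) x^k, so the coefficient of x^n in 5!/(1-x)^6 is 5! * C(n+5, 5).
For n = 20: 120 * C(25, 5) = 120 * 53130 = 6375600

6375600


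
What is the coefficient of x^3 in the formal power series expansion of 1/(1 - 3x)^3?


The general identity 1/(1 - c x)^r = sum_{k>=0} c^k C(k + r - 1, r - 1) x^k follows by substituting y = c x into 1/(1 - y)^r = sum_{k>=0} C(k + r - 1, r - 1) y^k.
For c = 3, r = 3, k = 3:
3^3 * C(5, 2) = 27 * 10 = 270.

270


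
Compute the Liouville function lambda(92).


The Liouville function is lambda(k) = (-1)^Omega(k), where Omega(k) counts the prime factors of k with multiplicity.
Factoring: 92 = 2 * 2 * 23, so Omega(92) = 3.
lambda(92) = (-1)^3 = -1.

-1


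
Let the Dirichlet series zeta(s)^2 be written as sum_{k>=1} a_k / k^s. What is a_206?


The Dirichlet convolution of the constant function 1 with itself gives (1 * 1)(k) = sum_{d | k} 1 = d(k), the number of positive divisors of k.
Since zeta(s) = sum_{k>=1} 1/k^s, we have zeta(s)^2 = sum_{k>=1} d(k)/k^s, so a_k = d(k).
For k = 206: the divisors are 1, 2, 103, 206.
Count = 4.

4


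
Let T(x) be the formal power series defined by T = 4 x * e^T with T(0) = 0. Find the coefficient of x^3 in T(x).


Apply the Lagrange inversion formula: if T = 4 x * phi(T) with phi(t) = e^t, then
[x^n] T = 4^n * (1/n) [t^(n-1)] phi(t)^n = 4^n * (1/n) [t^(n-1)] e^(n t) = 4^n * (1/n) * n^(n-1) / (n-1)! = 4^n * n^(n-1) / n!.
When c = 1 this is the Cayley count of rooted labeled trees on n vertices, divided by n!.
For n = 3: 4^3 * 3^2 / 3! = 64 * 9/6 = 96.

96


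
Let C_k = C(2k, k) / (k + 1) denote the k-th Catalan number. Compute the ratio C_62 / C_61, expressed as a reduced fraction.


Using C_k = (2k)! / (k! (k+1)!), the ratio C_{k+1}/C_k simplifies to
C_{k+1}/C_k = [(2k+2)! / ((k+1)! (k+2)!)] * [k! (k+1)! / (2k)!]
 = (2k+2)(2k+1) / ((k+1)(k+2)) = 2(2k+1) / (k+2).
For k = 61: 2(2*61 + 1) / (61 + 2) = 246/63 = 82/21.

82/21


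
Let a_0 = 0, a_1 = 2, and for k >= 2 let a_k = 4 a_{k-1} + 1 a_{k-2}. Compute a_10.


Iterating the recurrence forward:
a_0 = 0
a_1 = 2
a_2 = 4*2 + 1*0 = 8
a_3 = 4*8 + 1*2 = 34
a_4 = 4*34 + 1*8 = 144
a_5 = 4*144 + 1*34 = 610
a_6 = 4*610 + 1*144 = 2584
a_7 = 4*2584 + 1*610 = 10946
a_8 = 4*10946 + 1*2584 = 46368
a_9 = 4*46368 + 1*10946 = 196418
a_10 = 4*196418 + 1*46368 = 832040
So a_10 = 832040.

832040


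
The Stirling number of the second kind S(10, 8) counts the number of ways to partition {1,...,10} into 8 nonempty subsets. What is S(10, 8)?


Using the explicit formula S(n,k) = (1/k!) sum_{j=0}^{k} (-1)^(k-j) C(k,j) j^n:
S(10, 8) = 750
Equivalently, S(n,k) is n! times the coefficient of x^n in the EGF (e^x - 1)^k / k!.

750


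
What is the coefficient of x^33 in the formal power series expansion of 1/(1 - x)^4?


The negative binomial / multiset identity is
1/(1 - x)^r = sum_{k>=0} C(k + r - 1, r - 1) x^k.
Here r = 4 and k = 33, so the coefficient is
C(33 + 3, 3) = C(36, 3)
= 7140

7140


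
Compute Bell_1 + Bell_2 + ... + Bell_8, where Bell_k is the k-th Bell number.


Recall Bell_k counts set partitions of a k-set (with Bell_0 = 1 by convention).
Bell_1 through Bell_8: 1, 2, 5, 15, 52, 203, 877, 4140
Sum = 1 + 2 + 5 + 15 + 52 + 203 + 877 + 4140 = 5295.

5295


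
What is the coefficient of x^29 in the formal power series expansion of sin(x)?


The Maclaurin series is sin(t) = sum_{k>=0} (-1)^k t^(2k+1) / (2k+1)!, so substituting t = x, only odd powers of x are nonzero, with coefficient of x^(2k+1) equal to (-1)^k / (2k+1)!.
Write 29 = 2*14 + 1, giving the coefficient (-1)^14 / 29! = 1/8841761993739701954543616000000 = 1/8841761993739701954543616000000.

1/8841761993739701954543616000000


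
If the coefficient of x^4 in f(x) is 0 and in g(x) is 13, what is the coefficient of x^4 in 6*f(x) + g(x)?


Scalar multiplication scales coefficients: 6 * 0 = 0.
Then add the g coefficient: 0 + 13
= 13

13


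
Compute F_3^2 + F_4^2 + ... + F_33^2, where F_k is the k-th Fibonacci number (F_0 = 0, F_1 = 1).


There is a standard identity sum_{k=0}^{N} F_k^2 = F_N * F_{N+1} (proved inductively from the telescoping relation F_k^2 = F_k F_{k+1} - F_{k-1} F_k). Then
sum_{k=3}^{33} F_k^2 = F_33 F_34 - F_2 F_3.
Computing: F_33 = 3524578, F_34 = 5702887, F_2 = 1, F_3 = 2.
Sum = 3524578 * 5702887 - 1 * 2 = 20100270056684.

20100270056684


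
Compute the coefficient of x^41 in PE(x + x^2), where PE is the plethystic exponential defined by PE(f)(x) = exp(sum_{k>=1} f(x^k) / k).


With f(x) = x + x^2, the exponent is sum_{k>=1} (x^k + x^(2k)) / k = -ln(1 - x) - ln(1 - x^2). Exponentiating:
PE(x + x^2) = 1 / ((1 - x)(1 - x^2)).
This is the generating function for partitions of n into parts of size 1 or 2. The number of 2's can be any j in 0..20, and the rest are 1's, so
[x^41] = floor(41/2) + 1 = 21.

21


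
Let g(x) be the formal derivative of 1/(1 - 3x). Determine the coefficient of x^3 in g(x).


Differentiate termwise: d/dx sum_{k>=0} 3^k x^k = sum_{k>=1} k 3^k x^(k-1) = sum_{j>=0} (j+1) 3^(j+1) x^j.
Equivalently, d/dx [1/(1 - 3x)] = 3/(1 - 3x)^2.
For j = 3: 4 * 3^4 = 4 * 81 = 324.

324


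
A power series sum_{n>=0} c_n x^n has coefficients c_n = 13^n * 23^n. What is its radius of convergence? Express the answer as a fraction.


By the root test (Cauchy-Hadamard), the radius is R = 1 / limsup_n |c_n|^(1/n).
Here |c_n|^(1/n) = (13^n * 23^n)^(1/n) = 13 * 23 = 299 for all n.
So R = 1/299 = 1/299.

1/299


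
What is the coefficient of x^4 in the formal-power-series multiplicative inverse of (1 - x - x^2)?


Let the inverse be f(x) = sum_{k>=0} a_k x^k. From f(x) * (1 - x - x^2) = 1 and matching coefficients:
 x^0: a_0 = 1.
 x^1: a_1 - a_0 = 0, so a_1 = 1.
 x^k (k >= 2): a_k - a_{k-1} - a_{k-2} = 0, i.e. a_k = a_{k-1} + a_{k-2}.
This is the Fibonacci-type recurrence shifted so that a_0 = a_1 = 1.
Iterating: a_0=1, a_1=1, a_2=2, a_3=3, a_4=5
a_4 = 5.

5


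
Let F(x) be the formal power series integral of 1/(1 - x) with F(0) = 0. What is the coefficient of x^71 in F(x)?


1/(1 - x) = sum_{k>=0} x^k. Integrating termwise and using F(0) = 0 gives
F(x) = sum_{k>=0} x^(k+1) / (k+1) = sum_{m>=1} x^m / m = -ln(1 - x).
So the coefficient of x^71 is 1/71 = 1/71.

1/71


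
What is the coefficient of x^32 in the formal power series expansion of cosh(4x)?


The Maclaurin series is cosh(t) = sum_{m>=0} t^(2m) / (2m)!, so substituting t = 4x, only even powers of x are nonzero, with coefficient of x^(2m) equal to 4^(2m) / (2m)!.
For x^32 the coefficient is 4^32/32! = 18446744073709551616/263130836933693530167218012160000000 = 8589934592/122529844256906551386796875.

8589934592/122529844256906551386796875


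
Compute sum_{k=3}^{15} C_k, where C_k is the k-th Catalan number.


C_3 through C_15: 5, 14, 42, 132, 429, 1430, 4862, 16796, 58786, 208012, 742900, 2674440, 9694845
Sum = 5 + 14 + 42 + 132 + 429 + 1430 + 4862 + 16796 + 58786 + 208012 + 742900 + 2674440 + 9694845
= 13402693

13402693


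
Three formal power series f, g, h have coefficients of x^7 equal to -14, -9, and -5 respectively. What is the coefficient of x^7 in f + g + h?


Series addition is componentwise:
-14 + -9 + -5
= -28

-28


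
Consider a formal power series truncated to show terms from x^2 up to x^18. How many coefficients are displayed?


From x^2 to x^18 inclusive, the count is 18 - 2 + 1 = 17.

17


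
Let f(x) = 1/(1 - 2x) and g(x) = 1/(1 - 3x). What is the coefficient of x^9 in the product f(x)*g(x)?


The coefficient of x^n in f*g is the Cauchy product: sum_{k=0}^{n} a^k * b^(n-k).
With a=2, b=3, n=9:
sum_{k=0}^{9} 2^k * 3^(9-k)
= 58025

58025


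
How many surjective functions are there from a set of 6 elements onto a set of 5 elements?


By inclusion-exclusion on which target elements are missed, the number of surjections from an n-set onto a k-set is
surj(n, k) = sum_{j=0}^{k} (-1)^j C(k, j) (k - j)^n.
Equivalently surj(n, k) = k! * S(n, k), where S(n, k) is the Stirling number of the second kind.
For n = 6, k = 5:
S(6, 5) = 15, so
surj = 5! * 15 = 120 * 15 = 1800.

1800


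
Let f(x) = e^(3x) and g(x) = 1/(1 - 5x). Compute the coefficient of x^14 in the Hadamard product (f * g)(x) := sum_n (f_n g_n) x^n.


Expanding: f_k = 3^k/k! (from e^(3x)) and g_k = 5^k (from 1/(1 - 5x)). So the Hadamard coefficient (f * g)_k = 3^k 5^k / k! = (15)^k / k!.
For k = 14: 15^14/14! = 29192926025390625/87178291200 = 4805419921875/14350336.

4805419921875/14350336


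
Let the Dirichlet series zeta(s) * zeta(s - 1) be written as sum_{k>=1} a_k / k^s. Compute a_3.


Convolution gives a_k = sum_{d | k} d * 1 = sum_{d | k} d = sigma(k), the sum of positive divisors of k.
For k = 3, the divisors are 1, 3, so
sigma(3) = 1 + 3 = 4.

4


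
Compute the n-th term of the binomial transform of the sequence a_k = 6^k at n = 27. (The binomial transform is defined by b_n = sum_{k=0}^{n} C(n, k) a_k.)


With a_k = 6^k, b_n = sum_{k=0}^{n} C(n, k) 6^k = (1 + 6)^n by the binomial theorem.
For n = 27: (1 + 6)^27 = 7^27 = 65712362363534280139543.

65712362363534280139543


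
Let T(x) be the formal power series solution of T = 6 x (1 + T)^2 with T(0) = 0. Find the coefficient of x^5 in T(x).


Apply the Lagrange inversion formula: if T = 6 x * phi(T) with phi(t) = (1 + t)^2, then [x^n] T = 6^n * (1/n) [t^(n-1)] phi(t)^n = 6^n * (1/n) [t^(n-1)] (1 + t)^(2n) = 6^n * (1/n) C(2n, n-1).
Using the identity C(2n, n-1) = C(2n, n) * n / (n+1), the unscaled factor equals C(2n, n) / (n+1) = C_n, the n-th Catalan number.
For n = 5: C_5 = C(10, 5) / 6 = 252/6 = 42.
With the 6^5 = 7776 factor, the coefficient is 7776 * 42 = 326592.

326592


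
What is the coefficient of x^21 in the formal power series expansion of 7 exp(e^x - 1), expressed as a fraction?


exp(e^x - 1) is the exponential generating function for the Bell numbers Bell_k: exp(e^x - 1) = sum_{k>=0} Bell_k x^k / k!.
So the coefficient of x^21 in 7 exp(e^x - 1) is 7 Bell_21 / 21!.
Computing: Bell_21 = 474869816156751 and 21! = 51090942171709440000, giving
7 * 474869816156751/51090942171709440000 = 158289938718917/2432902008176640000.

158289938718917/2432902008176640000


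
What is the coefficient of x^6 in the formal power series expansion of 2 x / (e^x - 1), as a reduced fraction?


The exponential generating function for Bernoulli numbers is
x / (e^x - 1) = sum_{k>=0} B_k x^k / k!.
So the coefficient of x^6 in 2 x / (e^x - 1) is 2 B_6 / 6!.
Computing: B_6 = 1/42, 6! = 720, giving
2 * 1/42 / 720 = 1/15120.

1/15120


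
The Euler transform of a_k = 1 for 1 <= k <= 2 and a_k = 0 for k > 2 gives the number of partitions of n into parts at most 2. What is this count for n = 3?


Partitions of 3 into parts at most 2:
Using generating function (1-x)^(-1)(1-x^2)^(-1),
the coefficient of x^3 = 2

2


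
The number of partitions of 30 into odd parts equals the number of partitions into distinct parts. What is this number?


Computing partitions of 30 into odd parts (1, 3, 5, ...):
Using the generating function prod_{k>=0} 1/(1-x^(2k+1)),
the count is 296

296


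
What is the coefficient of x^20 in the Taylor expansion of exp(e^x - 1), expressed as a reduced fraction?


exp(e^x - 1) = sum_{k>=0} Bell_k x^k / k!, where Bell_k is the k-th Bell number.
So the coefficient of x^20 is Bell_20 / 20!.
Computing: Bell_20 = 51724158235372 and 20! = 2432902008176640000, giving
51724158235372/2432902008176640000 = 263898766507/12412765347840000.

263898766507/12412765347840000


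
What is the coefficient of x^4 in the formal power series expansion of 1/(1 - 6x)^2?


The general identity 1/(1 - c x)^r = sum_{k>=0} c^k C(k + r - 1, r - 1) x^k follows by substituting y = c x into 1/(1 - y)^r = sum_{k>=0} C(k + r - 1, r - 1) y^k.
For c = 6, r = 2, k = 4:
6^4 * C(5, 1) = 1296 * 5 = 6480.

6480


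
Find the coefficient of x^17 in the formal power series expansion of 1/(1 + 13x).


Write 1/(1 + c x) = 1/(1 - (-c) x) and apply the geometric-series identity
1/(1 - y) = sum_{k>=0} y^k to get 1/(1 + c x) = sum_{k>=0} (-c)^k x^k.
So the coefficient of x^k is (-c)^k = (-1)^k * c^k.
Here c = 13 and k = 17:
(-13)^17 = -1 * 8650415919381337933 = -8650415919381337933

-8650415919381337933


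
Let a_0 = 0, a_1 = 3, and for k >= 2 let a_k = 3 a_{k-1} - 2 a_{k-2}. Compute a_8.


Iterating the recurrence forward:
a_0 = 0
a_1 = 3
a_2 = 3*3 - 2*0 = 9
a_3 = 3*9 - 2*3 = 21
a_4 = 3*21 - 2*9 = 45
a_5 = 3*45 - 2*21 = 93
a_6 = 3*93 - 2*45 = 189
a_7 = 3*189 - 2*93 = 381
a_8 = 3*381 - 2*189 = 765
So a_8 = 765.

765


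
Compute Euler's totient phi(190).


phi(n) counts integers in [1, n] coprime to n. Using the multiplicative formula phi(n) = n * prod_{p | n} (1 - 1/p):
190 = 2 * 5 * 19, so
phi(190) = 190 * (1 - 1/2) * (1 - 1/5) * (1 - 1/19) = 72.

72


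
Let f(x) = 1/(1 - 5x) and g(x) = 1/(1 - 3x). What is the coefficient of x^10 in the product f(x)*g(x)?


The coefficient of x^n in f*g is the Cauchy product: sum_{k=0}^{n} a^k * b^(n-k).
With a=5, b=3, n=10:
sum_{k=0}^{10} 5^k * 3^(10-k)
= 24325489

24325489


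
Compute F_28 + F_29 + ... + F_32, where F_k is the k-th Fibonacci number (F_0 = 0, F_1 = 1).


Use the identity sum_{k=0}^{N} F_k = F_{N+2} - 1 (which follows from F_{k+2} - F_{k+1} = F_k). Then
sum_{k=28}^{32} F_k = (F_{34} - 1) - (F_{29} - 1) = F_{34} - F_{29}.
Computing: F_{34} = 5702887, F_{29} = 514229, so
Sum = 5702887 - 514229 = 5188658.

5188658


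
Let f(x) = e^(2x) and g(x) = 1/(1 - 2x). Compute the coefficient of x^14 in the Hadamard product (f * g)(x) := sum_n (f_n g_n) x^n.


Expanding: f_k = 2^k/k! (from e^(2x)) and g_k = 2^k (from 1/(1 - 2x)). So the Hadamard coefficient (f * g)_k = 2^k 2^k / k! = (4)^k / k!.
For k = 14: 4^14/14! = 268435456/87178291200 = 131072/42567525.

131072/42567525


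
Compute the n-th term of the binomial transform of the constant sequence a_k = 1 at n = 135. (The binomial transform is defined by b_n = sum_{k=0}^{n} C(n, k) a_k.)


With a_k = 1 for all k, b_n = sum_{k=0}^{n} C(n, k) = 2^n by the binomial theorem.
For n = 135: 2^135 = 43556142965880123323311949751266331066368.

43556142965880123323311949751266331066368


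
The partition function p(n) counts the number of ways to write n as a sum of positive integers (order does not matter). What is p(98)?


Using the generating function prod_{k>=1} 1/(1-x^k), we compute p(98).
By dynamic programming over parts 1 through 98:
p(98) = 150198136

150198136


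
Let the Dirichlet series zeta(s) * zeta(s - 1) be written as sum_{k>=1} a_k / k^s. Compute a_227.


Convolution gives a_k = sum_{d | k} d * 1 = sum_{d | k} d = sigma(k), the sum of positive divisors of k.
For k = 227, the divisors are 1, 227, so
sigma(227) = 1 + 227 = 228.

228


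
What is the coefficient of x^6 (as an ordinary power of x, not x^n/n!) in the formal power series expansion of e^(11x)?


The exponential series is e^y = sum_{k>=0} y^k / k!. Substituting y = 11x gives
e^(11x) = sum_{k>=0} 11^k x^k / k!.
So the coefficient of x^n is a^n/n! with a = 11, n = 6:
11^6 / 6! = 1771561/720 = 1771561/720

1771561/720


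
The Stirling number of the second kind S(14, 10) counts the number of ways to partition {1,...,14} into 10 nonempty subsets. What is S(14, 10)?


Using the explicit formula S(n,k) = (1/k!) sum_{j=0}^{k} (-1)^(k-j) C(k,j) j^n:
S(14, 10) = 752752
Equivalently, S(n,k) is n! times the coefficient of x^n in the EGF (e^x - 1)^k / k!.

752752


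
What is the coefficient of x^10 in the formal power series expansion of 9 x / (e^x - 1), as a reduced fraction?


The exponential generating function for Bernoulli numbers is
x / (e^x - 1) = sum_{k>=0} B_k x^k / k!.
So the coefficient of x^10 in 9 x / (e^x - 1) is 9 B_10 / 10!.
Computing: B_10 = 5/66, 10! = 3628800, giving
9 * 5/66 / 3628800 = 1/5322240.

1/5322240


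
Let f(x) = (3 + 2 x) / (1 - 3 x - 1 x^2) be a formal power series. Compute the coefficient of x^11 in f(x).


Write f(x) = sum_{k>=0} a_k x^k. Multiplying both sides by 1 - 3 x - 1 x^2 gives
(1 - 3 x - 1 x^2) sum_{k>=0} a_k x^k = 3 + 2 x.
Matching coefficients:
 x^0: a_0 = 3
 x^1: a_1 - 3 a_0 = 2  =>  a_1 = 3*3 + 2 = 11
 x^k (k >= 2): a_k = 3 a_{k-1} + 1 a_{k-2}.
Iterating: a_2 = 36, a_3 = 119, a_4 = 393, a_5 = 1298, a_6 = 4287, a_7 = 14159, a_8 = 46764, a_9 = 154451, a_10 = 510117, a_11 = 1684802.
So the coefficient of x^11 is 1684802.

1684802


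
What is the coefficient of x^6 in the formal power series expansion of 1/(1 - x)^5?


The expansion 1/(1 - x)^r = sum_{k>=0} C(k + r - 1, r - 1) x^k follows from the multiset / negative-binomial theorem (or from repeated differentiation of the geometric series).
For r = 5 and k = 6:
C(10, 4) = 3628800 / (24 * 720) = 210.

210


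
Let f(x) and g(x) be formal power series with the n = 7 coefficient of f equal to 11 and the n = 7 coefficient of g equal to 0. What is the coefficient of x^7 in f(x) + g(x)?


Addition of formal power series is termwise.
The coefficient of x^7 in f + g = 11 + 0
= 11

11


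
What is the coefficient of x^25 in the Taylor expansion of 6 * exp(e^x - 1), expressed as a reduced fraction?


exp(e^x - 1) = sum_{k>=0} Bell_k x^k / k!, where Bell_k is the k-th Bell number.
So the coefficient of x^25 is 6 * Bell_25 / 25!.
Computing: Bell_25 = 4638590332229999353 and 25! = 15511210043330985984000000, giving
6 * 4638590332229999353/15511210043330985984000000 = 356814640940769181/198861667222192128000000.

356814640940769181/198861667222192128000000


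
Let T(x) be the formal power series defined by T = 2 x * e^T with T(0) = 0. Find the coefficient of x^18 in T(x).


Apply the Lagrange inversion formula: if T = 2 x * phi(T) with phi(t) = e^t, then
[x^n] T = 2^n * (1/n) [t^(n-1)] phi(t)^n = 2^n * (1/n) [t^(n-1)] e^(n t) = 2^n * (1/n) * n^(n-1) / (n-1)! = 2^n * n^(n-1) / n!.
When c = 1 this is the Cayley count of rooted labeled trees on n vertices, divided by n!.
For n = 18: 2^18 * 18^17 / 18! = 262144 * 2185911559738696531968/6402373705728000 = 1332669751402954752/14889875.

1332669751402954752/14889875
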